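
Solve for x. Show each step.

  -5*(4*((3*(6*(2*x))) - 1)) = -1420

Step 1. [-5*(4*((3*(6*(2*x))) - 1)) = -1420] -5 out front; divide by -5 ⇒ div: 4*((3*(6*(2*x))) - 1) = 284.
Step 2. [4*((3*(6*(2*x))) - 1) = 284] 4·(inner) — divide through by 4, so div: (3*(6*(2*x))) - 1 = 71.
Step 3. [(3*(6*(2*x))) - 1 = 71] peel the -1: add 1 from each side, so sub: 3*(6*(2*x)) = 72.
Step 4. [3*(6*(2*x)) = 72] leading coefficient 3: divide by 3, so div: 6*(2*x) = 24.
Step 5. [6*(2*x) = 24] 6·(inner) — divide through by 6. So div: 2*x = 4.
Step 6. [2*x = 4] 2·(inner) — divide through by 2. So div: x = 2.

Answer: x ∈ {2}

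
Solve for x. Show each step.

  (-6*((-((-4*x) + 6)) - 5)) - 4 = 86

Step 1. [(-6*((-((-4*x) + 6)) - 5)) - 4 = 86] the outer -4 inverts by adding 4, so sub: -6*((-((-4*x) + 6)) - 5) = 90.
Step 2. [-6*((-((-4*x) + 6)) - 5) = 90] LHS = -6·(…); ÷-6 both sides. So div: (-((-4*x) + 6)) - 5 = -15.
Step 3. [(-((-4*x) + 6)) - 5 = -15] the outer -5 inverts by adding 5. So sub: -((-4*x) + 6) = -10.
Step 4. [-((-4*x) + 6) = -10] leading − — multiply by −1, so neg: (-4*x) + 6 = 10.
Step 5. [(-4*x) + 6 = 10] +6 is outermost — subtract 6 both sides. So sub: -4*x = 4.
Step 6. [-4*x = 4] divide by the outer -4 ⇒ div: x = -1.

Answer: x ∈ {-1}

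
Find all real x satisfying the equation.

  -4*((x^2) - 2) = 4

Step 1. [-4*((x^2) - 2) = 4] leading coefficient -4: divide by -4, so div: (x^2) - 2 = -1.
Step 2. [(x^2) - 2 = -1] 2 comes off first (add 2). So sub: x^2 = 1.
Step 3. [x^2 = 1] √ both sides: 1 ≥ 0 gives two branches, so sqrt: x = 1 or -1.

Answer: x ∈ {-1, 1}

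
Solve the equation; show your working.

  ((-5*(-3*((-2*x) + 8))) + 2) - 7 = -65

Step 1. [((-5*(-3*((-2*x) + 8))) + 2) - 7 = -65] peel the -7: add 7 from each side ⇒ sub: (-5*(-3*((-2*x) + 8))) + 2 = -58.
Step 2. [(-5*(-3*((-2*x) + 8))) + 2 = -58] 2 comes off first (subtract 2). So sub: -5*(-3*((-2*x) + 8)) = -60.
Step 3. [-5*(-3*((-2*x) + 8)) = -60] divide by the outer -5, so div: -3*((-2*x) + 8) = 12.
Step 4. [-3*((-2*x) + 8) = 12] -3 out front; divide by -3, so div: (-2*x) + 8 = -4.
Step 5. [(-2*x) + 8 = -4] peel the +8: subtract 8 from each side. So sub: -2*x = -12.
Step 6. [-2*x = -12] leading coefficient -2: divide by -2, so div: x = 6.

Answer: x ∈ {6}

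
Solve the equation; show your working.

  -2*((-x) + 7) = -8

Step 1. [-2*((-x) + 7) = -8] divide by the outer -2. So div: (-x) + 7 = 4.
Step 2. [(-x) + 7 = 4] subtract 7: x sits inside (… + 7). So sub: -x = -3.
Step 3. [-x = -3] leading − — multiply by −1 ⇒ neg: x = 3.

Answer: x ∈ {3}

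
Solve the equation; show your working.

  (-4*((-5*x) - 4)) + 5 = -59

Step 1. [(-4*((-5*x) - 4)) + 5 = -59] peel the +5: subtract 5 from each side, so sub: -4*((-5*x) - 4) = -64.
Step 2. [-4*((-5*x) - 4) = -64] LHS = -4·(…); ÷-4 both sides ⇒ div: (-5*x) - 4 = 16.
Step 3. [(-5*x) - 4 = 16] add 4: x sits inside (… - 4) ⇒ sub: -5*x = 20.
Step 4. [-5*x = 20] divide by the outer -5 ⇒ div: x = -4.

Answer: x ∈ {-4}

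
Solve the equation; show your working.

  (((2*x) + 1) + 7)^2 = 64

Step 1. [(((2*x) + 1) + 7)^2 = 64] 64 ≥ 0, LHS is (·)² — take ±√. So sqrt: ((2*x) + 1) + 7 = 8 or -8.
Step 2. [((2*x) + 1) + 7 = 8 or -8] 7 comes off first (subtract 7) ⇒ sub: (2*x) + 1 = 1 or -15.
Step 3. [(2*x) + 1 = 1 or -15] subtract 1: x sits inside (… + 1) ⇒ sub: 2*x = 0 or -16.
Step 4. [2*x = 0 or -16] 2·(inner) — divide through by 2. So div: x = 0 or -8.

Answer: x ∈ {-8, 0}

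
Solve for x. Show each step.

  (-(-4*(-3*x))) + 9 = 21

Step 1. [(-(-4*(-3*x))) + 9 = 21] subtract 9: x sits inside (… + 9). So sub: -(-4*(-3*x)) = 12.
Step 2. [-(-4*(-3*x)) = 12] leading − — multiply by −1. So neg: -4*(-3*x) = -12.
Step 3. [-4*(-3*x) = -12] leading coefficient -4: divide by -4. So div: -3*x = 3.
Step 4. [-3*x = 3] -3 out front; divide by -3, so div: x = -1.

Answer: x ∈ {-1}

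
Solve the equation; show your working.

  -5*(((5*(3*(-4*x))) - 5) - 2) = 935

Step 1. [-5*(((5*(3*(-4*x))) - 5) - 2) = 935] -5 out front; divide by -5. So div: ((5*(3*(-4*x))) - 5) - 2 = -187.
Step 2. [((5*(3*(-4*x))) - 5) - 2 = -187] the outer -2 inverts by adding 2. So sub: (5*(3*(-4*x))) - 5 = -185.
Step 3. [(5*(3*(-4*x))) - 5 = -185] add 5: x sits inside (… - 5), so sub: 5*(3*(-4*x)) = -180.
Step 4. [5*(3*(-4*x)) = -180] leading coefficient 5: divide by 5. So div: 3*(-4*x) = -36.
Step 5. [3*(-4*x) = -36] divide by the outer 3. So div: -4*x = -12.
Step 6. [-4*x = -12] leading coefficient -4: divide by -4, so div: x = 3.

Answer: x ∈ {3}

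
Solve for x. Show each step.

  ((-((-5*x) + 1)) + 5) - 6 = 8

Step 1. [((-((-5*x) + 1)) + 5) - 6 = 8] 6 comes off first (add 6), so sub: (-((-5*x) + 1)) + 5 = 14.
Step 2. [(-((-5*x) + 1)) + 5 = 14] subtract 5: x sits inside (… + 5). So sub: -((-5*x) + 1) = 9.
Step 3. [-((-5*x) + 1) = 9] leading − — multiply by −1 ⇒ neg: (-5*x) + 1 = -9.
Step 4. [(-5*x) + 1 = -9] subtract 1: x sits inside (… + 1). So sub: -5*x = -10.
Step 5. [-5*x = -10] -5 out front; divide by -5, so div: x = 2.

Answer: x ∈ {2}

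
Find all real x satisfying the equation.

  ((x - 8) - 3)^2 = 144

Step 1. [((x - 8) - 3)^2 = 144] LHS squared, RHS 144 ≥ 0: apply √ (±) ⇒ sqrt: (x - 8) - 3 = 12 or -12.
Step 2. [(x - 8) - 3 = 12 or -12] the outer -3 inverts by adding 3, so sub: x - 8 = 15 or -9.
Step 3. [x - 8 = 15 or -9] add 8: x sits inside (… - 8), so sub: x = 23 or -1.

Answer: x ∈ {-1, 23}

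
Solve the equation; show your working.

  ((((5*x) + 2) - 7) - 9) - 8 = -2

Step 1. [((((5*x) + 2) - 7) - 9) - 8 = -2] -8 is outermost — add 8 both sides. So sub: (((5*x) + 2) - 7) - 9 = 6.
Step 2. [(((5*x) + 2) - 7) - 9 = 6] peel the -9: add 9 from each side ⇒ sub: ((5*x) + 2) - 7 = 15.
Step 3. [((5*x) + 2) - 7 = 15] 7 comes off first (add 7), so sub: (5*x) + 2 = 22.
Step 4. [(5*x) + 2 = 22] peel the +2: subtract 2 from each side. So sub: 5*x = 20.
Step 5. [5*x = 20] LHS = 5·(…); ÷5 both sides, so div: x = 4.

Answer: x ∈ {4}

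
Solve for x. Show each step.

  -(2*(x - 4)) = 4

Step 1. [-(2*(x - 4)) = 4] LHS negated; negate both sides. So neg: 2*(x - 4) = -4.
Step 2. [2*(x - 4) = -4] divide by the outer 2, so div: x - 4 = -2.
Step 3. [x - 4 = -2] peel the -4: add 4 from each side. So sub: x = 2.

Answer: x ∈ {2}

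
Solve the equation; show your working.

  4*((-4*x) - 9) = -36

Step 1. [4*((-4*x) - 9) = -36] LHS = 4·(…); ÷4 both sides, so div: (-4*x) - 9 = -9.
Step 2. [(-4*x) - 9 = -9] 9 comes off first (add 9). So sub: -4*x = 0.
Step 3. [-4*x = 0] -4 out front; divide by -4, so div: x = 0.

Answer: x ∈ {0}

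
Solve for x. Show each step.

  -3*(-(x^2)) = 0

Step 1. [-3*(-(x^2)) = 0] LHS = -3·(…); ÷-3 both sides ⇒ div: -(x^2) = 0.
Step 2. [-(x^2) = 0] flip signs both sides. So neg: x^2 = 0.
Step 3. [x^2 = 0] LHS squared, RHS 0 ≥ 0: apply √ (±) ⇒ sqrt: x = 0.

Answer: x ∈ {0}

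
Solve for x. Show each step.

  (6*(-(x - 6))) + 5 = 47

Step 1. [(6*(-(x - 6))) + 5 = 47] peel the +5: subtract 5 from each side. So sub: 6*(-(x - 6)) = 42.
Step 2. [6*(-(x - 6)) = 42] 6·(inner) — divide through by 6. So div: -(x - 6) = 7.
Step 3. [-(x - 6) = 7] flip signs both sides ⇒ neg: x - 6 = -7.
Step 4. [x - 6 = -7] peel the -6: add 6 from each side, so sub: x = -1.

Answer: x ∈ {-1}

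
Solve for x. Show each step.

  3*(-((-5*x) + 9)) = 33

Step 1. [3*(-((-5*x) + 9)) = 33] LHS = 3·(…); ÷3 both sides, so div: -((-5*x) + 9) = 11.
Step 2. [-((-5*x) + 9) = 11] LHS negated; negate both sides. So neg: (-5*x) + 9 = -11.
Step 3. [(-5*x) + 9 = -11] peel the +9: subtract 9 from each side, so sub: -5*x = -20.
Step 4. [-5*x = -20] LHS = -5·(…); ÷-5 both sides, so div: x = 4.

Answer: x ∈ {4}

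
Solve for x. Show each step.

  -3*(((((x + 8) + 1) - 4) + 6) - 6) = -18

Step 1. [-3*(((((x + 8) + 1) - 4) + 6) - 6) = -18] -3 out front; divide by -3 ⇒ div: ((((x + 8) + 1) - 4) + 6) - 6 = 6.
Step 2. [((((x + 8) + 1) - 4) + 6) - 6 = 6] -6 is outermost — add 6 both sides. So sub: (((x + 8) + 1) - 4) + 6 = 12.
Step 3. [(((x + 8) + 1) - 4) + 6 = 12] +6 is outermost — subtract 6 both sides. So sub: ((x + 8) + 1) - 4 = 6.
Step 4. [((x + 8) + 1) - 4 = 6] 4 comes off first (add 4) ⇒ sub: (x + 8) + 1 = 10.
Step 5. [(x + 8) + 1 = 10] +1 is outermost — subtract 1 both sides, so sub: x + 8 = 9.
Step 6. [x + 8 = 9] peel the +8: subtract 8 from each side, so sub: x = 1.

Answer: x ∈ {1}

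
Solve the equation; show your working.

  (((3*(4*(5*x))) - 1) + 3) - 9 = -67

Step 1. [(((3*(4*(5*x))) - 1) + 3) - 9 = -67] 9 comes off first (add 9). So sub: ((3*(4*(5*x))) - 1) + 3 = -58.
Step 2. [((3*(4*(5*x))) - 1) + 3 = -58] subtract 3: x sits inside (… + 3), so sub: (3*(4*(5*x))) - 1 = -61.
Step 3. [(3*(4*(5*x))) - 1 = -61] 1 comes off first (add 1). So sub: 3*(4*(5*x)) = -60.
Step 4. [3*(4*(5*x)) = -60] leading coefficient 3: divide by 3. So div: 4*(5*x) = -20.
Step 5. [4*(5*x) = -20] leading coefficient 4: divide by 4 ⇒ div: 5*x = -5.
Step 6. [5*x = -5] 5 out front; divide by 5, so div: x = -1.

Answer: x ∈ {-1}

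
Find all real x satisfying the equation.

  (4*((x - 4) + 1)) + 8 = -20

Step 1. [(4*((x - 4) + 1)) + 8 = -20] common factor 4 (LHS and -20) — divide through. So factor: ((x - 4) + 1) + 2 = -5.
Step 2. [((x - 4) + 1) + 2 = -5] +2 is outermost — subtract 2 both sides, so sub: (x - 4) + 1 = -7.
Step 3. [(x - 4) + 1 = -7] peel the +1: subtract 1 from each side. So sub: x - 4 = -8.
Step 4. [x - 4 = -8] add 4: x sits inside (… - 4), so sub: x = -4.

Answer: x ∈ {-4}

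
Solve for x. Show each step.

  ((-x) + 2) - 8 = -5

Step 1. [((-x) + 2) - 8 = -5] -8 is outermost — add 8 both sides ⇒ sub: (-x) + 2 = 3.
Step 2. [(-x) + 2 = 3] 2 comes off first (subtract 2) ⇒ sub: -x = 1.
Step 3. [-x = 1] flip signs both sides. So neg: x = -1.

Answer: x ∈ {-1}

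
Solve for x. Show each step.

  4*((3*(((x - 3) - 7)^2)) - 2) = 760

Step 1. [4*((3*(((x - 3) - 7)^2)) - 2) = 760] divide by the outer 4 ⇒ div: (3*(((x - 3) - 7)^2)) - 2 = 190.
Step 2. [(3*(((x - 3) - 7)^2)) - 2 = 190] add 2: x sits inside (… - 2). So sub: 3*(((x - 3) - 7)^2) = 192.
Step 3. [3*(((x - 3) - 7)^2) = 192] 3·(inner) — divide through by 3, so div: ((x - 3) - 7)^2 = 64.
Step 4. [((x - 3) - 7)^2 = 64] LHS squared, RHS 64 ≥ 0: apply √ (±). So sqrt: (x - 3) - 7 = 8 or -8.
Step 5. [(x - 3) - 7 = 8 or -8] the outer -7 inverts by adding 7, so sub: x - 3 = 15 or -1.
Step 6. [x - 3 = 15 or -1] -3 is outermost — add 3 both sides, so sub: x = 18 or 2.

Answer: x ∈ {2, 18}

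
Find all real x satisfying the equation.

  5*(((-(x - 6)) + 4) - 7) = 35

Step 1. [5*(((-(x - 6)) + 4) - 7) = 35] divide by the outer 5. So div: ((-(x - 6)) + 4) - 7 = 7.
Step 2. [((-(x - 6)) + 4) - 7 = 7] the outer -7 inverts by adding 7, so sub: (-(x - 6)) + 4 = 14.
Step 3. [(-(x - 6)) + 4 = 14] the outer +4 inverts by subtracting 4. So sub: -(x - 6) = 10.
Step 4. [-(x - 6) = 10] flip signs both sides ⇒ neg: x - 6 = -10.
Step 5. [x - 6 = -10] peel the -6: add 6 from each side, so sub: x = -4.

Answer: x ∈ {-4}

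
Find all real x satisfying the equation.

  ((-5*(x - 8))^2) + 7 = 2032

Step 1. [((-5*(x - 8))^2) + 7 = 2032] +7 is outermost — subtract 7 both sides, so sub: (-5*(x - 8))^2 = 2025.
Step 2. [(-5*(x - 8))^2 = 2025] LHS squared, RHS 2025 ≥ 0: apply √ (±) ⇒ sqrt: -5*(x - 8) = 45 or -45.
Step 3. [-5*(x - 8) = 45 or -45] divide by the outer -5. So div: x - 8 = -9 or 9.
Step 4. [x - 8 = -9 or 9] 8 comes off first (add 8), so sub: x = -1 or 17.

Answer: x ∈ {-1, 17}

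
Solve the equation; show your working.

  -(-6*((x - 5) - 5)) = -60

Step 1. [-(-6*((x - 5) - 5)) = -60] leading − — multiply by −1 ⇒ neg: -6*((x - 5) - 5) = 60.
Step 2. [-6*((x - 5) - 5) = 60] -6·(inner) — divide through by -6. So div: (x - 5) - 5 = -10.
Step 3. [(x - 5) - 5 = -10] the outer -5 inverts by adding 5. So sub: x - 5 = -5.
Step 4. [x - 5 = -5] 5 comes off first (add 5) ⇒ sub: x = 0.

Answer: x ∈ {0}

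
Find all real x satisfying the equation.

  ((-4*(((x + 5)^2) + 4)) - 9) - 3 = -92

Step 1. [((-4*(((x + 5)^2) + 4)) - 9) - 3 = -92] peel the -3: add 3 from each side, so sub: (-4*(((x + 5)^2) + 4)) - 9 = -89.
Step 2. [(-4*(((x + 5)^2) + 4)) - 9 = -89] 9 comes off first (add 9) ⇒ sub: -4*(((x + 5)^2) + 4) = -80.
Step 3. [-4*(((x + 5)^2) + 4) = -80] -4 out front; divide by -4. So div: ((x + 5)^2) + 4 = 20.
Step 4. [((x + 5)^2) + 4 = 20] the outer +4 inverts by subtracting 4, so sub: (x + 5)^2 = 16.
Step 5. [(x + 5)^2 = 16] LHS squared, RHS 16 ≥ 0: apply √ (±), so sqrt: x + 5 = 4 or -4.
Step 6. [x + 5 = 4 or -4] 5 comes off first (subtract 5) ⇒ sub: x = -1 or -9.

Answer: x ∈ {-9, -1}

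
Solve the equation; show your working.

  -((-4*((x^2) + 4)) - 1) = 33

Step 1. [-((-4*((x^2) + 4)) - 1) = 33] LHS negated; negate both sides ⇒ neg: (-4*((x^2) + 4)) - 1 = -33.
Step 2. [(-4*((x^2) + 4)) - 1 = -33] -1 is outermost — add 1 both sides, so sub: -4*((x^2) + 4) = -32.
Step 3. [-4*((x^2) + 4) = -32] divide by the outer -4, so div: (x^2) + 4 = 8.
Step 4. [(x^2) + 4 = 8] peel the +4: subtract 4 from each side, so sub: x^2 = 4.
Step 5. [x^2 = 4] √ both sides: 4 ≥ 0 gives two branches. So sqrt: x = 2 or -2.

Answer: x ∈ {-2, 2}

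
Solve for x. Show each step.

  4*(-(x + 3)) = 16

Step 1. [4*(-(x + 3)) = 16] divide by the outer 4 ⇒ div: -(x + 3) = 4.
Step 2. [-(x + 3) = 4] LHS negated; negate both sides. So neg: x + 3 = -4.
Step 3. [x + 3 = -4] subtract 3: x sits inside (… + 3). So sub: x = -7.

Answer: x ∈ {-7}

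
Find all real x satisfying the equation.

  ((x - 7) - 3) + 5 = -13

Step 1. [((x - 7) - 3) + 5 = -13] subtract 5: x sits inside (… + 5), so sub: (x - 7) - 3 = -18.
Step 2. [(x - 7) - 3 = -18] the outer -3 inverts by adding 3 ⇒ sub: x - 7 = -15.
Step 3. [x - 7 = -15] -7 is outermost — add 7 both sides ⇒ sub: x = -8.

Answer: x ∈ {-8}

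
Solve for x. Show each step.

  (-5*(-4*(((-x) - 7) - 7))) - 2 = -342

Step 1. [(-5*(-4*(((-x) - 7) - 7))) - 2 = -342] peel the -2: add 2 from each side, so sub: -5*(-4*(((-x) - 7) - 7)) = -340.
Step 2. [-5*(-4*(((-x) - 7) - 7)) = -340] -5 out front; divide by -5 ⇒ div: -4*(((-x) - 7) - 7) = 68.
Step 3. [-4*(((-x) - 7) - 7) = 68] divide by the outer -4. So div: ((-x) - 7) - 7 = -17.
Step 4. [((-x) - 7) - 7 = -17] the outer -7 inverts by adding 7. So sub: (-x) - 7 = -10.
Step 5. [(-x) - 7 = -10] peel the -7: add 7 from each side. So sub: -x = -3.
Step 6. [-x = -3] leading − — multiply by −1. So neg: x = 3.

Answer: x ∈ {3}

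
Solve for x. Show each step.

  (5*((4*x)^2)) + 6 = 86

Step 1. [(5*((4*x)^2)) + 6 = 86] +6 is outermost — subtract 6 both sides. So sub: 5*((4*x)^2) = 80.
Step 2. [5*((4*x)^2) = 80] leading coefficient 5: divide by 5, so div: (4*x)^2 = 16.
Step 3. [(4*x)^2 = 16] 16 ≥ 0, LHS is (·)² — take ±√. So sqrt: 4*x = 4 or -4.
Step 4. [4*x = 4 or -4] 4·(inner) — divide through by 4, so div: x = 1 or -1.

Answer: x ∈ {-1, 1}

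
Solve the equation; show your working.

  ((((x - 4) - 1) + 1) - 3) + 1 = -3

Step 1. [((((x - 4) - 1) + 1) - 3) + 1 = -3] the outer +1 inverts by subtracting 1. So sub: (((x - 4) - 1) + 1) - 3 = -4.
Step 2. [(((x - 4) - 1) + 1) - 3 = -4] -3 is outermost — add 3 both sides, so sub: ((x - 4) - 1) + 1 = -1.
Step 3. [((x - 4) - 1) + 1 = -1] peel the +1: subtract 1 from each side, so sub: (x - 4) - 1 = -2.
Step 4. [(x - 4) - 1 = -2] 1 comes off first (add 1) ⇒ sub: x - 4 = -1.
Step 5. [x - 4 = -1] peel the -4: add 4 from each side. So sub: x = 3.

Answer: x ∈ {3}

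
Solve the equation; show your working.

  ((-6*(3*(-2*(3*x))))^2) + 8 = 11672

Step 1. [((-6*(3*(-2*(3*x))))^2) + 8 = 11672] 8 comes off first (subtract 8). So sub: (-6*(3*(-2*(3*x))))^2 = 11664.
Step 2. [(-6*(3*(-2*(3*x))))^2 = 11664] 11664 ≥ 0, LHS is (·)² — take ±√. So sqrt: -6*(3*(-2*(3*x))) = 108 or -108.
Step 3. [-6*(3*(-2*(3*x))) = 108 or -108] divide by the outer -6. So div: 3*(-2*(3*x)) = -18 or 18.
Step 4. [3*(-2*(3*x)) = -18 or 18] LHS = 3·(…); ÷3 both sides. So div: -2*(3*x) = -6 or 6.
Step 5. [-2*(3*x) = -6 or 6] leading coefficient -2: divide by -2, so div: 3*x = 3 or -3.
Step 6. [3*x = 3 or -3] 3 out front; divide by 3, so div: x = 1 or -1.

Answer: x ∈ {-1, 1}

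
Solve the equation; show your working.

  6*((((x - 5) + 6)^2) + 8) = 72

Step 1. [6*((((x - 5) + 6)^2) + 8) = 72] LHS = 6·(…); ÷6 both sides ⇒ div: (((x - 5) + 6)^2) + 8 = 12.
Step 2. [(((x - 5) + 6)^2) + 8 = 12] the outer +8 inverts by subtracting 8, so sub: ((x - 5) + 6)^2 = 4.
Step 3. [((x - 5) + 6)^2 = 4] √ both sides: 4 ≥ 0 gives two branches. So sqrt: (x - 5) + 6 = 2 or -2.
Step 4. [(x - 5) + 6 = 2 or -2] peel the +6: subtract 6 from each side, so sub: x - 5 = -4 or -8.
Step 5. [x - 5 = -4 or -8] 5 comes off first (add 5). So sub: x = 1 or -3.

Answer: x ∈ {-3, 1}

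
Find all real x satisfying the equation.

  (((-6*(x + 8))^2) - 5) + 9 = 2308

Step 1. [(((-6*(x + 8))^2) - 5) + 9 = 2308] +9 is outermost — subtract 9 both sides, so sub: ((-6*(x + 8))^2) - 5 = 2299.
Step 2. [((-6*(x + 8))^2) - 5 = 2299] the outer -5 inverts by adding 5, so sub: (-6*(x + 8))^2 = 2304.
Step 3. [(-6*(x + 8))^2 = 2304] LHS squared, RHS 2304 ≥ 0: apply √ (±) ⇒ sqrt: -6*(x + 8) = 48 or -48.
Step 4. [-6*(x + 8) = 48 or -48] divide by the outer -6. So div: x + 8 = -8 or 8.
Step 5. [x + 8 = -8 or 8] peel the +8: subtract 8 from each side ⇒ sub: x = -16 or 0.

Answer: x ∈ {-16, 0}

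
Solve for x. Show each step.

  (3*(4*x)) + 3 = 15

Step 1. [(3*(4*x)) + 3 = 15] common factor 3 (LHS and 15) — divide through ⇒ factor: (4*x) + 1 = 5.
Step 2. [(4*x) + 1 = 5] peel the +1: subtract 1 from each side, so sub: 4*x = 4.
Step 3. [4*x = 4] divide by the outer 4, so div: x = 1.

Answer: x ∈ {1}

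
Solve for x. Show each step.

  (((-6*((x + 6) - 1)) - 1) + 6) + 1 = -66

Step 1. [(((-6*((x + 6) - 1)) - 1) + 6) + 1 = -66] +1 is outermost — subtract 1 both sides, so sub: ((-6*((x + 6) - 1)) - 1) + 6 = -67.
Step 2. [((-6*((x + 6) - 1)) - 1) + 6 = -67] 6 comes off first (subtract 6). So sub: (-6*((x + 6) - 1)) - 1 = -73.
Step 3. [(-6*((x + 6) - 1)) - 1 = -73] add 1: x sits inside (… - 1), so sub: -6*((x + 6) - 1) = -72.
Step 4. [-6*((x + 6) - 1) = -72] divide by the outer -6. So div: (x + 6) - 1 = 12.
Step 5. [(x + 6) - 1 = 12] the outer -1 inverts by adding 1 ⇒ sub: x + 6 = 13.
Step 6. [x + 6 = 13] peel the +6: subtract 6 from each side. So sub: x = 7.

Answer: x ∈ {7}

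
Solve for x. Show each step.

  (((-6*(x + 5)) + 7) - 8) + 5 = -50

Step 1. [(((-6*(x + 5)) + 7) - 8) + 5 = -50] the outer +5 inverts by subtracting 5. So sub: ((-6*(x + 5)) + 7) - 8 = -55.
Step 2. [((-6*(x + 5)) + 7) - 8 = -55] add 8: x sits inside (… - 8) ⇒ sub: (-6*(x + 5)) + 7 = -47.
Step 3. [(-6*(x + 5)) + 7 = -47] peel the +7: subtract 7 from each side, so sub: -6*(x + 5) = -54.
Step 4. [-6*(x + 5) = -54] -6·(inner) — divide through by -6. So div: x + 5 = 9.
Step 5. [x + 5 = 9] peel the +5: subtract 5 from each side, so sub: x = 4.

Answer: x ∈ {4}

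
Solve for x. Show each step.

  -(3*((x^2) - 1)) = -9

Step 1. [-(3*((x^2) - 1)) = -9] LHS negated; negate both sides. So neg: 3*((x^2) - 1) = 9.
Step 2. [3*((x^2) - 1) = 9] divide by the outer 3 ⇒ div: (x^2) - 1 = 3.
Step 3. [(x^2) - 1 = 3] 1 comes off first (add 1) ⇒ sub: x^2 = 4.
Step 4. [x^2 = 4] √ both sides: 4 ≥ 0 gives two branches, so sqrt: x = 2 or -2.

Answer: x ∈ {-2, 2}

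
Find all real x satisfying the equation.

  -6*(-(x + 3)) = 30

Step 1. [-6*(-(x + 3)) = 30] -6 out front; divide by -6 ⇒ div: -(x + 3) = -5.
Step 2. [-(x + 3) = -5] leading − — multiply by −1. So neg: x + 3 = 5.
Step 3. [x + 3 = 5] +3 is outermost — subtract 3 both sides, so sub: x = 2.

Answer: x ∈ {2}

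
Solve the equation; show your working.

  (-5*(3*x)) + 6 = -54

Step 1. [(-5*(3*x)) + 6 = -54] the outer +6 inverts by subtracting 6, so sub: -5*(3*x) = -60.
Step 2. [-5*(3*x) = -60] LHS = -5·(…); ÷-5 both sides ⇒ div: 3*x = 12.
Step 3. [3*x = 12] 3 out front; divide by 3, so div: x = 4.

Answer: x ∈ {4}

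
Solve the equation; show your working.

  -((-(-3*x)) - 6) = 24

Step 1. [-((-(-3*x)) - 6) = 24] LHS negated; negate both sides, so neg: (-(-3*x)) - 6 = -24.
Step 2. [(-(-3*x)) - 6 = -24] 6 comes off first (add 6). So sub: -(-3*x) = -18.
Step 3. [-(-3*x) = -18] leading − — multiply by −1, so neg: -3*x = 18.
Step 4. [-3*x = 18] -3·(inner) — divide through by -3 ⇒ div: x = -6.

Answer: x ∈ {-6}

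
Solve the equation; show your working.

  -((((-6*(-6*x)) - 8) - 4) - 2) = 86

Step 1. [-((((-6*(-6*x)) - 8) - 4) - 2) = 86] LHS negated; negate both sides, so neg: (((-6*(-6*x)) - 8) - 4) - 2 = -86.
Step 2. [(((-6*(-6*x)) - 8) - 4) - 2 = -86] 2 comes off first (add 2) ⇒ sub: ((-6*(-6*x)) - 8) - 4 = -84.
Step 3. [((-6*(-6*x)) - 8) - 4 = -84] peel the -4: add 4 from each side ⇒ sub: (-6*(-6*x)) - 8 = -80.
Step 4. [(-6*(-6*x)) - 8 = -80] peel the -8: add 8 from each side, so sub: -6*(-6*x) = -72.
Step 5. [-6*(-6*x) = -72] leading coefficient -6: divide by -6 ⇒ div: -6*x = 12.
Step 6. [-6*x = 12] LHS = -6·(…); ÷-6 both sides, so div: x = -2.

Answer: x ∈ {-2}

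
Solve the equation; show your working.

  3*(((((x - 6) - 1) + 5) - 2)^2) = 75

Step 1. [3*(((((x - 6) - 1) + 5) - 2)^2) = 75] LHS = 3·(…); ÷3 both sides ⇒ div: ((((x - 6) - 1) + 5) - 2)^2 = 25.
Step 2. [((((x - 6) - 1) + 5) - 2)^2 = 25] √ both sides: 25 ≥ 0 gives two branches, so sqrt: (((x - 6) - 1) + 5) - 2 = 5 or -5.
Step 3. [(((x - 6) - 1) + 5) - 2 = 5 or -5] peel the -2: add 2 from each side, so sub: ((x - 6) - 1) + 5 = 7 or -3.
Step 4. [((x - 6) - 1) + 5 = 7 or -3] +5 is outermost — subtract 5 both sides ⇒ sub: (x - 6) - 1 = 2 or -8.
Step 5. [(x - 6) - 1 = 2 or -8] the outer -1 inverts by adding 1, so sub: x - 6 = 3 or -7.
Step 6. [x - 6 = 3 or -7] 6 comes off first (add 6) ⇒ sub: x = 9 or -1.

Answer: x ∈ {-1, 9}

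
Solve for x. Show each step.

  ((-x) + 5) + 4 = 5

Step 1. [((-x) + 5) + 4 = 5] subtract 4: x sits inside (… + 4) ⇒ sub: (-x) + 5 = 1.
Step 2. [(-x) + 5 = 1] +5 is outermost — subtract 5 both sides, so sub: -x = -4.
Step 3. [-x = -4] flip signs both sides. So neg: x = 4.

Answer: x ∈ {4}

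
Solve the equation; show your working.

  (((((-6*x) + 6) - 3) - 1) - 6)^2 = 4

Step 1. [(((((-6*x) + 6) - 3) - 1) - 6)^2 = 4] √ both sides: 4 ≥ 0 gives two branches ⇒ sqrt: ((((-6*x) + 6) - 3) - 1) - 6 = 2 or -2.
Step 2. [((((-6*x) + 6) - 3) - 1) - 6 = 2 or -2] the outer -6 inverts by adding 6. So sub: (((-6*x) + 6) - 3) - 1 = 8 or 4.
Step 3. [(((-6*x) + 6) - 3) - 1 = 8 or 4] add 1: x sits inside (… - 1), so sub: ((-6*x) + 6) - 3 = 9 or 5.
Step 4. [((-6*x) + 6) - 3 = 9 or 5] the outer -3 inverts by adding 3 ⇒ sub: (-6*x) + 6 = 12 or 8.
Step 5. [(-6*x) + 6 = 12 or 8] the outer +6 inverts by subtracting 6, so sub: -6*x = 6 or 2.
Step 6. [-6*x = 6 or 2] -6 out front; divide by -6, so div: x = -1 or -1/3.

Answer: x ∈ {-1, -1/3}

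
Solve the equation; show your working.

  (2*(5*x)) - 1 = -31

Step 1. [(2*(5*x)) - 1 = -31] -1 is outermost — add 1 both sides, so sub: 2*(5*x) = -30.
Step 2. [2*(5*x) = -30] 2 out front; divide by 2 ⇒ div: 5*x = -15.
Step 3. [5*x = -15] 5·(inner) — divide through by 5 ⇒ div: x = -3.

Answer: x ∈ {-3}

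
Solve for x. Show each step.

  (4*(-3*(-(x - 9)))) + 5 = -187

Step 1. [(4*(-3*(-(x - 9)))) + 5 = -187] peel the +5: subtract 5 from each side, so sub: 4*(-3*(-(x - 9))) = -192.
Step 2. [4*(-3*(-(x - 9))) = -192] 4·(inner) — divide through by 4. So div: -3*(-(x - 9)) = -48.
Step 3. [-3*(-(x - 9)) = -48] divide by the outer -3. So div: -(x - 9) = 16.
Step 4. [-(x - 9) = 16] leading − — multiply by −1 ⇒ neg: x - 9 = -16.
Step 5. [x - 9 = -16] 9 comes off first (add 9). So sub: x = -7.

Answer: x ∈ {-7}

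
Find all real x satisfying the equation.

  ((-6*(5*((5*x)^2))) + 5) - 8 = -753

Step 1. [((-6*(5*((5*x)^2))) + 5) - 8 = -753] peel the -8: add 8 from each side ⇒ sub: (-6*(5*((5*x)^2))) + 5 = -745.
Step 2. [(-6*(5*((5*x)^2))) + 5 = -745] the outer +5 inverts by subtracting 5. So sub: -6*(5*((5*x)^2)) = -750.
Step 3. [-6*(5*((5*x)^2)) = -750] -6·(inner) — divide through by -6 ⇒ div: 5*((5*x)^2) = 125.
Step 4. [5*((5*x)^2) = 125] leading coefficient 5: divide by 5. So div: (5*x)^2 = 25.
Step 5. [(5*x)^2 = 25] √ both sides: 25 ≥ 0 gives two branches, so sqrt: 5*x = 5 or -5.
Step 6. [5*x = 5 or -5] divide by the outer 5. So div: x = 1 or -1.

Answer: x ∈ {-1, 1}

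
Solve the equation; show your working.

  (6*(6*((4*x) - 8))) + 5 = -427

Step 1. [(6*(6*((4*x) - 8))) + 5 = -427] subtract 5: x sits inside (… + 5). So sub: 6*(6*((4*x) - 8)) = -432.
Step 2. [6*(6*((4*x) - 8)) = -432] 6 out front; divide by 6 ⇒ div: 6*((4*x) - 8) = -72.
Step 3. [6*((4*x) - 8) = -72] 6 out front; divide by 6 ⇒ div: (4*x) - 8 = -12.
Step 4. [(4*x) - 8 = -12] 8 comes off first (add 8) ⇒ sub: 4*x = -4.
Step 5. [4*x = -4] LHS = 4·(…); ÷4 both sides. So div: x = -1.

Answer: x ∈ {-1}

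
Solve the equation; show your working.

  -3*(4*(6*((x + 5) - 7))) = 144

Step 1. [-3*(4*(6*((x + 5) - 7))) = 144] divide by the outer -3, so div: 4*(6*((x + 5) - 7)) = -48.
Step 2. [4*(6*((x + 5) - 7)) = -48] divide by the outer 4, so div: 6*((x + 5) - 7) = -12.
Step 3. [6*((x + 5) - 7) = -12] 6·(inner) — divide through by 6, so div: (x + 5) - 7 = -2.
Step 4. [(x + 5) - 7 = -2] peel the -7: add 7 from each side. So sub: x + 5 = 5.
Step 5. [x + 5 = 5] 5 comes off first (subtract 5) ⇒ sub: x = 0.

Answer: x ∈ {0}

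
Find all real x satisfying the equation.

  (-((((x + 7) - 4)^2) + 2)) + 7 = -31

Step 1. [(-((((x + 7) - 4)^2) + 2)) + 7 = -31] peel the +7: subtract 7 from each side. So sub: -((((x + 7) - 4)^2) + 2) = -38.
Step 2. [-((((x + 7) - 4)^2) + 2) = -38] LHS negated; negate both sides, so neg: (((x + 7) - 4)^2) + 2 = 38.
Step 3. [(((x + 7) - 4)^2) + 2 = 38] subtract 2: x sits inside (… + 2) ⇒ sub: ((x + 7) - 4)^2 = 36.
Step 4. [((x + 7) - 4)^2 = 36] LHS squared, RHS 36 ≥ 0: apply √ (±) ⇒ sqrt: (x + 7) - 4 = 6 or -6.
Step 5. [(x + 7) - 4 = 6 or -6] -4 is outermost — add 4 both sides. So sub: x + 7 = 10 or -2.
Step 6. [x + 7 = 10 or -2] the outer +7 inverts by subtracting 7, so sub: x = 3 or -9.

Answer: x ∈ {-9, 3}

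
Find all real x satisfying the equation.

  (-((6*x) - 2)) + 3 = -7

Step 1. [(-((6*x) - 2)) + 3 = -7] 3 comes off first (subtract 3) ⇒ sub: -((6*x) - 2) = -10.
Step 2. [-((6*x) - 2) = -10] leading − — multiply by −1. So neg: (6*x) - 2 = 10.
Step 3. [(6*x) - 2 = 10] 2 comes off first (add 2) ⇒ sub: 6*x = 12.
Step 4. [6*x = 12] leading coefficient 6: divide by 6, so div: x = 2.

Answer: x ∈ {2}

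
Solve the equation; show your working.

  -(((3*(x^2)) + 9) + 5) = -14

Step 1. [-(((3*(x^2)) + 9) + 5) = -14] flip signs both sides, so neg: ((3*(x^2)) + 9) + 5 = 14.
Step 2. [((3*(x^2)) + 9) + 5 = 14] peel the +5: subtract 5 from each side, so sub: (3*(x^2)) + 9 = 9.
Step 3. [(3*(x^2)) + 9 = 9] peel the +9: subtract 9 from each side ⇒ sub: 3*(x^2) = 0.
Step 4. [3*(x^2) = 0] leading coefficient 3: divide by 3, so div: x^2 = 0.
Step 5. [x^2 = 0] LHS squared, RHS 0 ≥ 0: apply √ (±). So sqrt: x = 0.

Answer: x ∈ {0}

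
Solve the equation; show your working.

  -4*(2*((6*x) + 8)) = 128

Step 1. [-4*(2*((6*x) + 8)) = 128] leading coefficient -4: divide by -4, so div: 2*((6*x) + 8) = -32.
Step 2. [2*((6*x) + 8) = -32] LHS = 2·(…); ÷2 both sides. So div: (6*x) + 8 = -16.
Step 3. [(6*x) + 8 = -16] subtract 8: x sits inside (… + 8), so sub: 6*x = -24.
Step 4. [6*x = -24] divide by the outer 6, so div: x = -4.

Answer: x ∈ {-4}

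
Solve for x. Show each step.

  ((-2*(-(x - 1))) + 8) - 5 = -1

Step 1. [((-2*(-(x - 1))) + 8) - 5 = -1] peel the -5: add 5 from each side, so sub: (-2*(-(x - 1))) + 8 = 4.
Step 2. [(-2*(-(x - 1))) + 8 = 4] common factor -2 (LHS and 4) — divide through ⇒ factor: (-(x - 1)) - 4 = -2.
Step 3. [(-(x - 1)) - 4 = -2] the outer -4 inverts by adding 4. So sub: -(x - 1) = 2.
Step 4. [-(x - 1) = 2] leading − — multiply by −1, so neg: x - 1 = -2.
Step 5. [x - 1 = -2] peel the -1: add 1 from each side ⇒ sub: x = -1.

Answer: x ∈ {-1}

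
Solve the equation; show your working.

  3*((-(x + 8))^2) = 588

Step 1. [3*((-(x + 8))^2) = 588] leading coefficient 3: divide by 3, so div: (-(x + 8))^2 = 196.
Step 2. [(-(x + 8))^2 = 196] LHS squared, RHS 196 ≥ 0: apply √ (±). So sqrt: -(x + 8) = 14 or -14.
Step 3. [-(x + 8) = 14 or -14] LHS negated; negate both sides. So neg: x + 8 = -14 or 14.
Step 4. [x + 8 = -14 or 14] subtract 8: x sits inside (… + 8) ⇒ sub: x = -22 or 6.

Answer: x ∈ {-22, 6}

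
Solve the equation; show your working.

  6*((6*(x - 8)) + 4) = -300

Step 1. [6*((6*(x - 8)) + 4) = -300] 6·(inner) — divide through by 6, so div: (6*(x - 8)) + 4 = -50.
Step 2. [(6*(x - 8)) + 4 = -50] subtract 4: x sits inside (… + 4). So sub: 6*(x - 8) = -54.
Step 3. [6*(x - 8) = -54] 6·(inner) — divide through by 6. So div: x - 8 = -9.
Step 4. [x - 8 = -9] 8 comes off first (add 8), so sub: x = -1.

Answer: x ∈ {-1}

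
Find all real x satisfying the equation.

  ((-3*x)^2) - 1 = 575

Step 1. [((-3*x)^2) - 1 = 575] -1 is outermost — add 1 both sides. So sub: (-3*x)^2 = 576.
Step 2. [(-3*x)^2 = 576] LHS squared, RHS 576 ≥ 0: apply √ (±) ⇒ sqrt: -3*x = 24 or -24.
Step 3. [-3*x = 24 or -24] leading coefficient -3: divide by -3, so div: x = -8 or 8.

Answer: x ∈ {-8, 8}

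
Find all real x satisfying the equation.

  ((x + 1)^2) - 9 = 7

Step 1. [((x + 1)^2) - 9 = 7] peel the -9: add 9 from each side. So sub: (x + 1)^2 = 16.
Step 2. [(x + 1)^2 = 16] √ both sides: 16 ≥ 0 gives two branches ⇒ sqrt: x + 1 = 4 or -4.
Step 3. [x + 1 = 4 or -4] subtract 1: x sits inside (… + 1) ⇒ sub: x = 3 or -5.

Answer: x ∈ {-5, 3}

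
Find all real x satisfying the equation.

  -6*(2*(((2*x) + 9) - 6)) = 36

Step 1. [-6*(2*(((2*x) + 9) - 6)) = 36] divide by the outer -6. So div: 2*(((2*x) + 9) - 6) = -6.
Step 2. [2*(((2*x) + 9) - 6) = -6] leading coefficient 2: divide by 2. So div: ((2*x) + 9) - 6 = -3.
Step 3. [((2*x) + 9) - 6 = -3] peel the -6: add 6 from each side ⇒ sub: (2*x) + 9 = 3.
Step 4. [(2*x) + 9 = 3] +9 is outermost — subtract 9 both sides, so sub: 2*x = -6.
Step 5. [2*x = -6] LHS = 2·(…); ÷2 both sides, so div: x = -3.

Answer: x ∈ {-3}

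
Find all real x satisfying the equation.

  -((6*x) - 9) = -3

Step 1. [-((6*x) - 9) = -3] leading − — multiply by −1. So neg: (6*x) - 9 = 3.
Step 2. [(6*x) - 9 = 3] add 9: x sits inside (… - 9), so sub: 6*x = 12.
Step 3. [6*x = 12] leading coefficient 6: divide by 6 ⇒ div: x = 2.

Answer: x ∈ {2}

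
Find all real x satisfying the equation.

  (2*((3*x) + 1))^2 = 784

Step 1. [(2*((3*x) + 1))^2 = 784] √ both sides: 784 ≥ 0 gives two branches. So sqrt: 2*((3*x) + 1) = 28 or -28.
Step 2. [2*((3*x) + 1) = 28 or -28] LHS = 2·(…); ÷2 both sides, so div: (3*x) + 1 = 14 or -14.
Step 3. [(3*x) + 1 = 14 or -14] 1 comes off first (subtract 1) ⇒ sub: 3*x = 13 or -15.
Step 4. [3*x = 13 or -15] 3 out front; divide by 3. So div: x = 13/3 or -5.

Answer: x ∈ {-5, 13/3}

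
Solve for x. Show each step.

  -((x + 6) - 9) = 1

Step 1. [-((x + 6) - 9) = 1] leading − — multiply by −1. So neg: (x + 6) - 9 = -1.
Step 2. [(x + 6) - 9 = -1] -9 is outermost — add 9 both sides ⇒ sub: x + 6 = 8.
Step 3. [x + 6 = 8] subtract 6: x sits inside (… + 6), so sub: x = 2.

Answer: x ∈ {2}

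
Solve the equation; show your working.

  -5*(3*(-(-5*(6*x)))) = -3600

Step 1. [-5*(3*(-(-5*(6*x)))) = -3600] -5·(inner) — divide through by -5, so div: 3*(-(-5*(6*x))) = 720.
Step 2. [3*(-(-5*(6*x))) = 720] leading coefficient 3: divide by 3 ⇒ div: -(-5*(6*x)) = 240.
Step 3. [-(-5*(6*x)) = 240] leading − — multiply by −1, so neg: -5*(6*x) = -240.
Step 4. [-5*(6*x) = -240] -5 out front; divide by -5 ⇒ div: 6*x = 48.
Step 5. [6*x = 48] leading coefficient 6: divide by 6, so div: x = 8.

Answer: x ∈ {8}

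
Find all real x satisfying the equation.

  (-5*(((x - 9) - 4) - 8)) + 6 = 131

Step 1. [(-5*(((x - 9) - 4) - 8)) + 6 = 131] the outer +6 inverts by subtracting 6. So sub: -5*(((x - 9) - 4) - 8) = 125.
Step 2. [-5*(((x - 9) - 4) - 8) = 125] LHS = -5·(…); ÷-5 both sides ⇒ div: ((x - 9) - 4) - 8 = -25.
Step 3. [((x - 9) - 4) - 8 = -25] -8 is outermost — add 8 both sides. So sub: (x - 9) - 4 = -17.
Step 4. [(x - 9) - 4 = -17] 4 comes off first (add 4), so sub: x - 9 = -13.
Step 5. [x - 9 = -13] 9 comes off first (add 9). So sub: x = -4.

Answer: x ∈ {-4}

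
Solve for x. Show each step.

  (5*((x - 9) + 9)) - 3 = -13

Step 1. [(5*((x - 9) + 9)) - 3 = -13] peel the -3: add 3 from each side. So sub: 5*((x - 9) + 9) = -10.
Step 2. [5*((x - 9) + 9) = -10] LHS = 5·(…); ÷5 both sides, so div: (x - 9) + 9 = -2.
Step 3. [(x - 9) + 9 = -2] +9 is outermost — subtract 9 both sides, so sub: x - 9 = -11.
Step 4. [x - 9 = -11] add 9: x sits inside (… - 9). So sub: x = -2.

Answer: x ∈ {-2}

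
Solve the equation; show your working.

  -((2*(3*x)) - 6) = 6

Step 1. [-((2*(3*x)) - 6) = 6] LHS negated; negate both sides, so neg: (2*(3*x)) - 6 = -6.
Step 2. [(2*(3*x)) - 6 = -6] -6 is outermost — add 6 both sides. So sub: 2*(3*x) = 0.
Step 3. [2*(3*x) = 0] LHS = 2·(…); ÷2 both sides ⇒ div: 3*x = 0.
Step 4. [3*x = 0] 3 out front; divide by 3. So div: x = 0.

Answer: x ∈ {0}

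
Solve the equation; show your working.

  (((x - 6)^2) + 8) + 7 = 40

Step 1. [(((x - 6)^2) + 8) + 7 = 40] subtract 7: x sits inside (… + 7) ⇒ sub: ((x - 6)^2) + 8 = 33.
Step 2. [((x - 6)^2) + 8 = 33] peel the +8: subtract 8 from each side. So sub: (x - 6)^2 = 25.
Step 3. [(x - 6)^2 = 25] 25 ≥ 0, LHS is (·)² — take ±√, so sqrt: x - 6 = 5 or -5.
Step 4. [x - 6 = 5 or -5] 6 comes off first (add 6), so sub: x = 11 or 1.

Answer: x ∈ {1, 11}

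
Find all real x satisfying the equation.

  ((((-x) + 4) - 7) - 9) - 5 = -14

Step 1. [((((-x) + 4) - 7) - 9) - 5 = -14] 5 comes off first (add 5). So sub: (((-x) + 4) - 7) - 9 = -9.
Step 2. [(((-x) + 4) - 7) - 9 = -9] peel the -9: add 9 from each side ⇒ sub: ((-x) + 4) - 7 = 0.
Step 3. [((-x) + 4) - 7 = 0] add 7: x sits inside (… - 7) ⇒ sub: (-x) + 4 = 7.
Step 4. [(-x) + 4 = 7] peel the +4: subtract 4 from each side. So sub: -x = 3.
Step 5. [-x = 3] flip signs both sides, so neg: x = -3.

Answer: x ∈ {-3}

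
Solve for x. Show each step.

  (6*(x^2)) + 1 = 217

Step 1. [(6*(x^2)) + 1 = 217] +1 is outermost — subtract 1 both sides, so sub: 6*(x^2) = 216.
Step 2. [6*(x^2) = 216] leading coefficient 6: divide by 6. So div: x^2 = 36.
Step 3. [x^2 = 36] 36 ≥ 0, LHS is (·)² — take ±√, so sqrt: x = 6 or -6.

Answer: x ∈ {-6, 6}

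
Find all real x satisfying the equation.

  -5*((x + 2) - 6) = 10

Step 1. [-5*((x + 2) - 6) = 10] leading coefficient -5: divide by -5 ⇒ div: (x + 2) - 6 = -2.
Step 2. [(x + 2) - 6 = -2] -6 is outermost — add 6 both sides. So sub: x + 2 = 4.
Step 3. [x + 2 = 4] +2 is outermost — subtract 2 both sides ⇒ sub: x = 2.

Answer: x ∈ {2}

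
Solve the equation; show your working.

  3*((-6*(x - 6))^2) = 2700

Step 1. [3*((-6*(x - 6))^2) = 2700] 3·(inner) — divide through by 3. So div: (-6*(x - 6))^2 = 900.
Step 2. [(-6*(x - 6))^2 = 900] 900 ≥ 0, LHS is (·)² — take ±√ ⇒ sqrt: -6*(x - 6) = 30 or -30.
Step 3. [-6*(x - 6) = 30 or -30] divide by the outer -6, so div: x - 6 = -5 or 5.
Step 4. [x - 6 = -5 or 5] peel the -6: add 6 from each side. So sub: x = 1 or 11.

Answer: x ∈ {1, 11}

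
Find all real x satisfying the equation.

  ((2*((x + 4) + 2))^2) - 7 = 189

Step 1. [((2*((x + 4) + 2))^2) - 7 = 189] -7 is outermost — add 7 both sides. So sub: (2*((x + 4) + 2))^2 = 196.
Step 2. [(2*((x + 4) + 2))^2 = 196] LHS squared, RHS 196 ≥ 0: apply √ (±). So sqrt: 2*((x + 4) + 2) = 14 or -14.
Step 3. [2*((x + 4) + 2) = 14 or -14] divide by the outer 2 ⇒ div: (x + 4) + 2 = 7 or -7.
Step 4. [(x + 4) + 2 = 7 or -7] subtract 2: x sits inside (… + 2) ⇒ sub: x + 4 = 5 or -9.
Step 5. [x + 4 = 5 or -9] +4 is outermost — subtract 4 both sides. So sub: x = 1 or -13.

Answer: x ∈ {-13, 1}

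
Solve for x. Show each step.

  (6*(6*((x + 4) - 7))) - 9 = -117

Step 1. [(6*(6*((x + 4) - 7))) - 9 = -117] add 9: x sits inside (… - 9), so sub: 6*(6*((x + 4) - 7)) = -108.
Step 2. [6*(6*((x + 4) - 7)) = -108] LHS = 6·(…); ÷6 both sides, so div: 6*((x + 4) - 7) = -18.
Step 3. [6*((x + 4) - 7) = -18] divide by the outer 6. So div: (x + 4) - 7 = -3.
Step 4. [(x + 4) - 7 = -3] the outer -7 inverts by adding 7, so sub: x + 4 = 4.
Step 5. [x + 4 = 4] 4 comes off first (subtract 4). So sub: x = 0.

Answer: x ∈ {0}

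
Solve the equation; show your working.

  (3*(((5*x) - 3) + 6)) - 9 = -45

Step 1. [(3*(((5*x) - 3) + 6)) - 9 = -45] 3 | LHS and 3 | -45: pull 3 out, so factor: (((5*x) - 3) + 6) - 3 = -15.
Step 2. [(((5*x) - 3) + 6) - 3 = -15] 3 comes off first (add 3) ⇒ sub: ((5*x) - 3) + 6 = -12.
Step 3. [((5*x) - 3) + 6 = -12] 6 comes off first (subtract 6), so sub: (5*x) - 3 = -18.
Step 4. [(5*x) - 3 = -18] the outer -3 inverts by adding 3 ⇒ sub: 5*x = -15.
Step 5. [5*x = -15] 5·(inner) — divide through by 5 ⇒ div: x = -3.

Answer: x ∈ {-3}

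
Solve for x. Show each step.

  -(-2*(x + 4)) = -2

Step 1. [-(-2*(x + 4)) = -2] flip signs both sides, so neg: -2*(x + 4) = 2.
Step 2. [-2*(x + 4) = 2] leading coefficient -2: divide by -2 ⇒ div: x + 4 = -1.
Step 3. [x + 4 = -1] subtract 4: x sits inside (… + 4), so sub: x = -5.

Answer: x ∈ {-5}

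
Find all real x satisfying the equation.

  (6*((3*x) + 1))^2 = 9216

Step 1. [(6*((3*x) + 1))^2 = 9216] LHS squared, RHS 9216 ≥ 0: apply √ (±), so sqrt: 6*((3*x) + 1) = 96 or -96.
Step 2. [6*((3*x) + 1) = 96 or -96] leading coefficient 6: divide by 6. So div: (3*x) + 1 = 16 or -16.
Step 3. [(3*x) + 1 = 16 or -16] subtract 1: x sits inside (… + 1). So sub: 3*x = 15 or -17.
Step 4. [3*x = 15 or -17] 3 out front; divide by 3. So div: x = 5 or -17/3.

Answer: x ∈ {-17/3, 5}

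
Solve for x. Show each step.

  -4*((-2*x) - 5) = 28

Step 1. [-4*((-2*x) - 5) = 28] LHS = -4·(…); ÷-4 both sides, so div: (-2*x) - 5 = -7.
Step 2. [(-2*x) - 5 = -7] 5 comes off first (add 5) ⇒ sub: -2*x = -2.
Step 3. [-2*x = -2] divide by the outer -2, so div: x = 1.

Answer: x ∈ {1}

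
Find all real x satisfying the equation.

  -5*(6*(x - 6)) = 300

Step 1. [-5*(6*(x - 6)) = 300] LHS = -5·(…); ÷-5 both sides ⇒ div: 6*(x - 6) = -60.
Step 2. [6*(x - 6) = -60] LHS = 6·(…); ÷6 both sides, so div: x - 6 = -10.
Step 3. [x - 6 = -10] peel the -6: add 6 from each side ⇒ sub: x = -4.

Answer: x ∈ {-4}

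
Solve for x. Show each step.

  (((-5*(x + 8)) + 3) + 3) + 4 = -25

Step 1. [(((-5*(x + 8)) + 3) + 3) + 4 = -25] the outer +4 inverts by subtracting 4, so sub: ((-5*(x + 8)) + 3) + 3 = -29.
Step 2. [((-5*(x + 8)) + 3) + 3 = -29] the outer +3 inverts by subtracting 3 ⇒ sub: (-5*(x + 8)) + 3 = -32.
Step 3. [(-5*(x + 8)) + 3 = -32] the outer +3 inverts by subtracting 3. So sub: -5*(x + 8) = -35.
Step 4. [-5*(x + 8) = -35] -5·(inner) — divide through by -5. So div: x + 8 = 7.
Step 5. [x + 8 = 7] subtract 8: x sits inside (… + 8), so sub: x = -1.

Answer: x ∈ {-1}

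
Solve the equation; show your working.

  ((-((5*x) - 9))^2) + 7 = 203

Step 1. [((-((5*x) - 9))^2) + 7 = 203] peel the +7: subtract 7 from each side, so sub: (-((5*x) - 9))^2 = 196.
Step 2. [(-((5*x) - 9))^2 = 196] √ both sides: 196 ≥ 0 gives two branches. So sqrt: -((5*x) - 9) = 14 or -14.
Step 3. [-((5*x) - 9) = 14 or -14] LHS negated; negate both sides ⇒ neg: (5*x) - 9 = -14 or 14.
Step 4. [(5*x) - 9 = -14 or 14] 9 comes off first (add 9). So sub: 5*x = -5 or 23.
Step 5. [5*x = -5 or 23] 5 out front; divide by 5, so div: x = -1 or 23/5.

Answer: x ∈ {-1, 23/5}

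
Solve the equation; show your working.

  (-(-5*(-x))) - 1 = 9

Step 1. [(-(-5*(-x))) - 1 = 9] 1 comes off first (add 1), so sub: -(-5*(-x)) = 10.
Step 2. [-(-5*(-x)) = 10] leading − — multiply by −1. So neg: -5*(-x) = -10.
Step 3. [-5*(-x) = -10] -5 out front; divide by -5 ⇒ div: -x = 2.
Step 4. [-x = 2] LHS negated; negate both sides. So neg: x = -2.

Answer: x ∈ {-2}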